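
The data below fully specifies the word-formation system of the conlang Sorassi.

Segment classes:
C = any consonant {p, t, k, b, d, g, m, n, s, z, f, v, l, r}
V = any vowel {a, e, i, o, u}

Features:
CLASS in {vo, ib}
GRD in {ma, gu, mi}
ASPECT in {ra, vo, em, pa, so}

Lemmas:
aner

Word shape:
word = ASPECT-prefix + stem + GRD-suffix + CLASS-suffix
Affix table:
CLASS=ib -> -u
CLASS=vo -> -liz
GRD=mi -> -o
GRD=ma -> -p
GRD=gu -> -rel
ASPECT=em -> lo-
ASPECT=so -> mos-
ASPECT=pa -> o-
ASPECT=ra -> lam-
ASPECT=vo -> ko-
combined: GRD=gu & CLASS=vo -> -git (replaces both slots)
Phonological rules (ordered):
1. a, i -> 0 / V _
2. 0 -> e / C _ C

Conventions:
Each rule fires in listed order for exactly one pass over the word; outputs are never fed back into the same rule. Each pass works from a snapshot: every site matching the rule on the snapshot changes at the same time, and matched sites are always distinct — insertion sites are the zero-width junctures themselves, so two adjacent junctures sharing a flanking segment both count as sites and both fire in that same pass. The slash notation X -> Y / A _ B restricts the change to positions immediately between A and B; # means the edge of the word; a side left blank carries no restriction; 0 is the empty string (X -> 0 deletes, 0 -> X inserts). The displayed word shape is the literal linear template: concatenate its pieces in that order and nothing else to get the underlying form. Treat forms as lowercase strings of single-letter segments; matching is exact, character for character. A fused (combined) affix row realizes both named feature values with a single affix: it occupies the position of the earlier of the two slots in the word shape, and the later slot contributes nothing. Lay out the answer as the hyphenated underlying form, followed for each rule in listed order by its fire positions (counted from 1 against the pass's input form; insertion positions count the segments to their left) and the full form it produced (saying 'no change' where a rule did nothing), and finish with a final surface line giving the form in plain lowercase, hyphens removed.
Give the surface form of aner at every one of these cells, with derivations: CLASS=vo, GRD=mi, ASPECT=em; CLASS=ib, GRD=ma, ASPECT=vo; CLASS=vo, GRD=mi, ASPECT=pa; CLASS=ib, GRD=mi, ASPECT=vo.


cell CLASS=vo, GRD=mi, ASPECT=em:
underlying: lo-aner-o-liz
1. a, i -> 0 / V _: fires at position(s) 3: loneroliz
2. 0 -> e / C _ C: no change
surface: loneroliz

cell CLASS=ib, GRD=ma, ASPECT=vo:
underlying: ko-aner-p-u
1. a, i -> 0 / V _: fires at position(s) 3: konerpu
2. 0 -> e / C _ C: inserts after position(s) 5: konerepu
surface: konerepu

cell CLASS=vo, GRD=mi, ASPECT=pa:
underlying: o-aner-o-liz
1. a, i -> 0 / V _: fires at position(s) 2: oneroliz
2. 0 -> e / C _ C: no change
surface: oneroliz

cell CLASS=ib, GRD=mi, ASPECT=vo:
underlying: ko-aner-o-u
1. a, i -> 0 / V _: fires at position(s) 3: konerou
2. 0 -> e / C _ C: no change
surface: konerou


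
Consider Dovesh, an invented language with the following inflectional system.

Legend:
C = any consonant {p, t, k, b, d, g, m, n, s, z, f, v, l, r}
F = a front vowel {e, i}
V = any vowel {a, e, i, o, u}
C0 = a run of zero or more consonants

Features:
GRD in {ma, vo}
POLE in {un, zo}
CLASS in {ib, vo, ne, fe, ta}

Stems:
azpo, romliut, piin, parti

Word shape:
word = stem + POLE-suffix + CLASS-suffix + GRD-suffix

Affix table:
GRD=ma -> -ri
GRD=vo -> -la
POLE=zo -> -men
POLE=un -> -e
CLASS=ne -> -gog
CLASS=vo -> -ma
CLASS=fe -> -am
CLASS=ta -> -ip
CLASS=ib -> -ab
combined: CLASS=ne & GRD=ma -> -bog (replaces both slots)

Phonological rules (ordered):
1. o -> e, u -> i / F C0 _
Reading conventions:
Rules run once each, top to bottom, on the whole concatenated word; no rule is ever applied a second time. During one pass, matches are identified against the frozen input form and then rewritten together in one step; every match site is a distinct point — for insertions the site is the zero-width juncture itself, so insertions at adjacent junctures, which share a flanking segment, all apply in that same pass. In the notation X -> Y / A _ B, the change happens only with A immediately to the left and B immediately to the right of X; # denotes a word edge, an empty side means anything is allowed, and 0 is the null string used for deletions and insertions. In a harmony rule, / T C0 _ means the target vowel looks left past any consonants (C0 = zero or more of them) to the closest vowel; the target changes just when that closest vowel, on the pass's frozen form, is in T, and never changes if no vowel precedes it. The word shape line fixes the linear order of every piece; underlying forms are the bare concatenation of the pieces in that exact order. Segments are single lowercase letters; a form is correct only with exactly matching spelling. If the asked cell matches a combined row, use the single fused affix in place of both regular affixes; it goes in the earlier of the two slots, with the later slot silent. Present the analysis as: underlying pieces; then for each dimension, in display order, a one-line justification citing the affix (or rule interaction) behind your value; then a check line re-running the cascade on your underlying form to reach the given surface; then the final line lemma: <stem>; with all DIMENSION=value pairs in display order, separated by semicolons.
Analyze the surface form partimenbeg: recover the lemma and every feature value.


underlying: parti-men-bog
GRD=ma - signalled by the combined affix row
POLE=zo - signalled by the affix -men
CLASS=ne - signalled by the combined affix row
check: partimenbog -> partimenbeg
lemma: parti; GRD=ma; POLE=zo; CLASS=ne


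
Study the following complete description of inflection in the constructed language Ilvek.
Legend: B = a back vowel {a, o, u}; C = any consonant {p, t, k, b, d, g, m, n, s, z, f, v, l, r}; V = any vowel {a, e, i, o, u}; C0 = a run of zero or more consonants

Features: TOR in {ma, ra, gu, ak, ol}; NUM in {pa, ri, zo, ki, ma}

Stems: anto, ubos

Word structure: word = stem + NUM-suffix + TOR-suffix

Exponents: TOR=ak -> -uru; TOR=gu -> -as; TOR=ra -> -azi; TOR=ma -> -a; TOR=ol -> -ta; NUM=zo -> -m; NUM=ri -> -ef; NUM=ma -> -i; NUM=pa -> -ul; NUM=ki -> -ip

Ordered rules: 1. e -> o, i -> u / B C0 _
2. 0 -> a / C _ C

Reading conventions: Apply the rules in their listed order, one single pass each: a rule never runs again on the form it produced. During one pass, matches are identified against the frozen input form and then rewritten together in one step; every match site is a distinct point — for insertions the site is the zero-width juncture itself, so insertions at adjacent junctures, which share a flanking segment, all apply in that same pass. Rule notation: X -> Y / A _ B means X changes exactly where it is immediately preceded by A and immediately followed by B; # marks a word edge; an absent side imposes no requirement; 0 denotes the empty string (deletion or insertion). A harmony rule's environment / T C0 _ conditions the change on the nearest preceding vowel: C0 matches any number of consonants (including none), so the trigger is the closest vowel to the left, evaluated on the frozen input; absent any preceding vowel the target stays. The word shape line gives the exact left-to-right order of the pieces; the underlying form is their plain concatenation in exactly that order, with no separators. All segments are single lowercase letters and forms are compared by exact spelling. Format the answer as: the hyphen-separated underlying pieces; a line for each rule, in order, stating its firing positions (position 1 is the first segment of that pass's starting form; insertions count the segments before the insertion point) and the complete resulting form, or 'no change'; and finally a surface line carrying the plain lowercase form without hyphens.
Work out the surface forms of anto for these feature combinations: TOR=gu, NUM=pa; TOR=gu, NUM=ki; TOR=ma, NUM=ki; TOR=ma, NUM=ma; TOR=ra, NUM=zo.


cell TOR=gu, NUM=pa:
underlying: anto-ul-as
1. e -> o, i -> u / B C0 _: no change
2. 0 -> a / C _ C: inserts after position(s) 2: anatoulas
surface: anatoulas

cell TOR=gu, NUM=ki:
underlying: anto-ip-as
1. e -> o, i -> u / B C0 _: fires at position(s) 5: antoupas
2. 0 -> a / C _ C: inserts after position(s) 2: anatoupas
surface: anatoupas

cell TOR=ma, NUM=ki:
underlying: anto-ip-a
1. e -> o, i -> u / B C0 _: fires at position(s) 5: antoupa
2. 0 -> a / C _ C: inserts after position(s) 2: anatoupa
surface: anatoupa

cell TOR=ma, NUM=ma:
underlying: anto-i-a
1. e -> o, i -> u / B C0 _: fires at position(s) 5: antoua
2. 0 -> a / C _ C: inserts after position(s) 2: anatoua
surface: anatoua

cell TOR=ra, NUM=zo:
underlying: anto-m-azi
1. e -> o, i -> u / B C0 _: fires at position(s) 8: antomazu
2. 0 -> a / C _ C: inserts after position(s) 2: anatomazu
surface: anatomazu


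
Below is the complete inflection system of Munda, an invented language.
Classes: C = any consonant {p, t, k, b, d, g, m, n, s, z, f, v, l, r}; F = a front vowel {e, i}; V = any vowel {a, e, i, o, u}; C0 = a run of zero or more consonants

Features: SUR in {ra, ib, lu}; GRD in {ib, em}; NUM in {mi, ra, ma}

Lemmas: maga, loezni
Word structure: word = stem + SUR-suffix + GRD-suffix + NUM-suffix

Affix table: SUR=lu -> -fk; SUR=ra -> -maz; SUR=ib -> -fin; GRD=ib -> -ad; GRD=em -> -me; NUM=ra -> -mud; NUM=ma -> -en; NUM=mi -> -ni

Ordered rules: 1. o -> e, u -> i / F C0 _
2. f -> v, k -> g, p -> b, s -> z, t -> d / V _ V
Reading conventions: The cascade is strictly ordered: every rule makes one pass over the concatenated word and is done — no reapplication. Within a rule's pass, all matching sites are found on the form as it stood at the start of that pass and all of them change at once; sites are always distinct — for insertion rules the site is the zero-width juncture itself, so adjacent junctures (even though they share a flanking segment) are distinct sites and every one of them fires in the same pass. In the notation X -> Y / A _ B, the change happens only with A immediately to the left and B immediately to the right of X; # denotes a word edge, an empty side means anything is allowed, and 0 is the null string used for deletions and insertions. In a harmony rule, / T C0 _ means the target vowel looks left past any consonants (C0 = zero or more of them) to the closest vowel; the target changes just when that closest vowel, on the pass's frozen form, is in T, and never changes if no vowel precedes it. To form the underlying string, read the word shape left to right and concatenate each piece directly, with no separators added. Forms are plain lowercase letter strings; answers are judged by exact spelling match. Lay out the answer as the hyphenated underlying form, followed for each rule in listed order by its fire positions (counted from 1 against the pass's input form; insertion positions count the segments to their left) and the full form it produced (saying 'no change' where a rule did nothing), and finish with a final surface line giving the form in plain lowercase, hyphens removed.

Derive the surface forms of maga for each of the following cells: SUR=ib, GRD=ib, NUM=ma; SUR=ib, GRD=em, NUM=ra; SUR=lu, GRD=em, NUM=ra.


cell SUR=ib, GRD=ib, NUM=ma:
underlying: maga-fin-ad-en
1. o -> e, u -> i / F C0 _: no change
2. f -> v, k -> g, p -> b, s -> z, t -> d / V _ V: fires at position(s) 5: magavinaden
surface: magavinaden

cell SUR=ib, GRD=em, NUM=ra:
underlying: maga-fin-me-mud
1. o -> e, u -> i / F C0 _: fires at position(s) 11: magafinmemid
2. f -> v, k -> g, p -> b, s -> z, t -> d / V _ V: fires at position(s) 5: magavinmemid
surface: magavinmemid

cell SUR=lu, GRD=em, NUM=ra:
underlying: maga-fk-me-mud
1. o -> e, u -> i / F C0 _: fires at position(s) 10: magafkmemid
2. f -> v, k -> g, p -> b, s -> z, t -> d / V _ V: no change
surface: magafkmemid


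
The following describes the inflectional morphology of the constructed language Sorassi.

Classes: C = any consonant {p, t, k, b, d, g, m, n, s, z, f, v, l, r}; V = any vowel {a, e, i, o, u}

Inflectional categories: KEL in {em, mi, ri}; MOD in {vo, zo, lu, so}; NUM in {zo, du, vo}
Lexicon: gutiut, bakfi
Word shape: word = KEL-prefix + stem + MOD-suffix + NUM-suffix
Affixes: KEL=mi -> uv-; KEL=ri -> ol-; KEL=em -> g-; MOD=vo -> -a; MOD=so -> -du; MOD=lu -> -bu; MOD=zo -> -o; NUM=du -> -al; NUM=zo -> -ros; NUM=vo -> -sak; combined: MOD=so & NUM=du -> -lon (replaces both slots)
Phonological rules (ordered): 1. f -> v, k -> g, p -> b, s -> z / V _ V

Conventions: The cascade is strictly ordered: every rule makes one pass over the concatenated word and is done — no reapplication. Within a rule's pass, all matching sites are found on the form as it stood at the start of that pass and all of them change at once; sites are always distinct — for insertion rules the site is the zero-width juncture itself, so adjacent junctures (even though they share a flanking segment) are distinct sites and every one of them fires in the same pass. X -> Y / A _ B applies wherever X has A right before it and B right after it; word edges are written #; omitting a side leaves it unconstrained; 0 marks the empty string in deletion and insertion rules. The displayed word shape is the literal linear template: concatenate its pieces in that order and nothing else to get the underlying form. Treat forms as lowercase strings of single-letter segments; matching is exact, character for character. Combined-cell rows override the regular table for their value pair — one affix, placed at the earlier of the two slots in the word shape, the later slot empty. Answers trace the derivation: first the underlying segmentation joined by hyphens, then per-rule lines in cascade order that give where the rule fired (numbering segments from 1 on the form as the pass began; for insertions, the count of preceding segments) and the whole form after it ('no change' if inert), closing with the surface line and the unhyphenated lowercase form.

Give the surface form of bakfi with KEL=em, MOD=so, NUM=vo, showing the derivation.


underlying: g-bakfi-du-sak
1. f -> v, k -> g, p -> b, s -> z / V _ V: fires at position(s) 9: gbakfiduzak
surface: gbakfiduzak


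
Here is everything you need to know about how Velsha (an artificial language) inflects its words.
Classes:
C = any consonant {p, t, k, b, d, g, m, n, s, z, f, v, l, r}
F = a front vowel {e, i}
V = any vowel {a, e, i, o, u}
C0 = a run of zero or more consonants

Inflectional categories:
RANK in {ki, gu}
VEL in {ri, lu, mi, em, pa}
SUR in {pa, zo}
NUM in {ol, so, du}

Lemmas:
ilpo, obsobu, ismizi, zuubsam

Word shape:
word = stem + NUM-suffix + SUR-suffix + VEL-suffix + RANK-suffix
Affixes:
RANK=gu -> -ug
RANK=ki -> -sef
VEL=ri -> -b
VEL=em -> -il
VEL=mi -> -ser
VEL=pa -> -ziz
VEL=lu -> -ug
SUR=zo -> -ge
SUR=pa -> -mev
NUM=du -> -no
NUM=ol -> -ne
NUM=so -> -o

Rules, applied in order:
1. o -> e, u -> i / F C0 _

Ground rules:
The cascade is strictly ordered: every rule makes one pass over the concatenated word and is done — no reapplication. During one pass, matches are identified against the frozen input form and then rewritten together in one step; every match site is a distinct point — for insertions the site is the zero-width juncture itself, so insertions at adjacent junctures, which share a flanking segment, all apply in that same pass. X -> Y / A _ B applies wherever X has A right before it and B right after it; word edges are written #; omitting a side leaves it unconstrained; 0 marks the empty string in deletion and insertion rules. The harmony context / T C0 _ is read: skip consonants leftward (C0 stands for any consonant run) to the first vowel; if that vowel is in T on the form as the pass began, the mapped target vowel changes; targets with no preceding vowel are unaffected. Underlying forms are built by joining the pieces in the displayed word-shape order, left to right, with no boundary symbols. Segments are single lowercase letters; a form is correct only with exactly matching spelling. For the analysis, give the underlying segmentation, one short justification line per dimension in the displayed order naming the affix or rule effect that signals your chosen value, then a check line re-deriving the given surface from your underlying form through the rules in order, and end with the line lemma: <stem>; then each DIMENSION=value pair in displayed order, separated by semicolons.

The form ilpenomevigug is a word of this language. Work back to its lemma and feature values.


underlying: ilpo-no-mev-ug-ug
RANK=gu - signalled by the affix -ug
VEL=lu - signalled by the affix -ug
SUR=pa - signalled by the affix -mev
NUM=du - signalled by the affix -no
check: ilponomevugug -> ilpenomevigug
lemma: ilpo; RANK=gu; VEL=lu; SUR=pa; NUM=du


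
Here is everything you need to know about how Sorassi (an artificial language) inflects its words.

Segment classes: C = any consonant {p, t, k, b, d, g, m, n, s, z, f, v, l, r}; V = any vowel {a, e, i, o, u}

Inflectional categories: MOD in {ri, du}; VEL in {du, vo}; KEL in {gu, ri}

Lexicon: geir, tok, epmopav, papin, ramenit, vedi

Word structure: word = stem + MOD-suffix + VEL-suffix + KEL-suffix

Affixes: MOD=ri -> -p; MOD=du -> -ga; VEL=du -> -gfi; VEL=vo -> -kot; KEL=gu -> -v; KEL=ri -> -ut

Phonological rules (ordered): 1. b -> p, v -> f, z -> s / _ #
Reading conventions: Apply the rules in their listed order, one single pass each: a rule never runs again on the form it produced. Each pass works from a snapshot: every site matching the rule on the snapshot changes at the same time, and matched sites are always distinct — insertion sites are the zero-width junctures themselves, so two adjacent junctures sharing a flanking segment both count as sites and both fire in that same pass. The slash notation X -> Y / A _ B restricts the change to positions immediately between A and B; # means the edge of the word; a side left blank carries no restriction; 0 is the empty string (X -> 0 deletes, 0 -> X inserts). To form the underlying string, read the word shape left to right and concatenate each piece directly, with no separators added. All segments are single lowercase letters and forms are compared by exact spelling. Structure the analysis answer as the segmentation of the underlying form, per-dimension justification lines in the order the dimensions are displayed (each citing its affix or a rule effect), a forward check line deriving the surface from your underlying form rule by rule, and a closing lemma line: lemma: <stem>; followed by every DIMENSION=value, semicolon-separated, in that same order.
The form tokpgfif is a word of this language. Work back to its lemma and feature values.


underlying: tok-p-gfi-v
MOD=ri - signalled by the affix -p
VEL=du - signalled by the affix -gfi
KEL=gu - signalled by the affix -v
check: tokpgfiv -> tokpgfif
lemma: tok; MOD=ri; VEL=du; KEL=gu


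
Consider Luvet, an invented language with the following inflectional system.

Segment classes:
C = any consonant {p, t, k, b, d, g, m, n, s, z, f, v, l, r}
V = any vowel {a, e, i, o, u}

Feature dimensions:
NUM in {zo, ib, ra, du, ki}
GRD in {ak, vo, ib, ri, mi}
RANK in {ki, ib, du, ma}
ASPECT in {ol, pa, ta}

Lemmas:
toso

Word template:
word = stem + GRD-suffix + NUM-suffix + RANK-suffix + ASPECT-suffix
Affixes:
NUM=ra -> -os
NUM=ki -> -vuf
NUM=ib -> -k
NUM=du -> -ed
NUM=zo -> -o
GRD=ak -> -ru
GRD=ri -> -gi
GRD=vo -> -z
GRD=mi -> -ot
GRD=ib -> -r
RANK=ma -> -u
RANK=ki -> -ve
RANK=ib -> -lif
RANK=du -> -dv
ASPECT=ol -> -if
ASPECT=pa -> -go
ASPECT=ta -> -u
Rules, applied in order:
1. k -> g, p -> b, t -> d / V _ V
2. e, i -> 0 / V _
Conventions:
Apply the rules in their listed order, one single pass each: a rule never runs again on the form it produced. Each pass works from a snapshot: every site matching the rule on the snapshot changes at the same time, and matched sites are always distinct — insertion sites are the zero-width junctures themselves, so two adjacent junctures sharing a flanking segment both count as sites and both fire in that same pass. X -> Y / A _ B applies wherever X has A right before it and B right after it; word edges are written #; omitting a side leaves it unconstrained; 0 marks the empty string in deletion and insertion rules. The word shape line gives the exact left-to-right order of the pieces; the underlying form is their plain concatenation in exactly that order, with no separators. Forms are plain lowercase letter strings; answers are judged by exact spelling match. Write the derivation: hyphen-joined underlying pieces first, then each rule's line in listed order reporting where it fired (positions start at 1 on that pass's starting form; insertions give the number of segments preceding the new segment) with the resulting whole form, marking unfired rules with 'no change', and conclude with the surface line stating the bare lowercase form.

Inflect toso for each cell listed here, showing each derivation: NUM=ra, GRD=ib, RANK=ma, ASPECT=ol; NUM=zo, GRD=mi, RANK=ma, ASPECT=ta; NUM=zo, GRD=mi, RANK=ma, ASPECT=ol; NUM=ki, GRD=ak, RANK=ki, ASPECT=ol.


cell NUM=ra, GRD=ib, RANK=ma, ASPECT=ol:
underlying: toso-r-os-u-if
1. k -> g, p -> b, t -> d / V _ V: no change
2. e, i -> 0 / V _: fires at position(s) 9: tosorosuf
surface: tosorosuf

cell NUM=zo, GRD=mi, RANK=ma, ASPECT=ta:
underlying: toso-ot-o-u-u
1. k -> g, p -> b, t -> d / V _ V: fires at position(s) 6: tosoodouu
2. e, i -> 0 / V _: no change
surface: tosoodouu

cell NUM=zo, GRD=mi, RANK=ma, ASPECT=ol:
underlying: toso-ot-o-u-if
1. k -> g, p -> b, t -> d / V _ V: fires at position(s) 6: tosoodouif
2. e, i -> 0 / V _: fires at position(s) 9: tosoodouf
surface: tosoodouf

cell NUM=ki, GRD=ak, RANK=ki, ASPECT=ol:
underlying: toso-ru-vuf-ve-if
1. k -> g, p -> b, t -> d / V _ V: no change
2. e, i -> 0 / V _: fires at position(s) 12: tosoruvufvef
surface: tosoruvufvef


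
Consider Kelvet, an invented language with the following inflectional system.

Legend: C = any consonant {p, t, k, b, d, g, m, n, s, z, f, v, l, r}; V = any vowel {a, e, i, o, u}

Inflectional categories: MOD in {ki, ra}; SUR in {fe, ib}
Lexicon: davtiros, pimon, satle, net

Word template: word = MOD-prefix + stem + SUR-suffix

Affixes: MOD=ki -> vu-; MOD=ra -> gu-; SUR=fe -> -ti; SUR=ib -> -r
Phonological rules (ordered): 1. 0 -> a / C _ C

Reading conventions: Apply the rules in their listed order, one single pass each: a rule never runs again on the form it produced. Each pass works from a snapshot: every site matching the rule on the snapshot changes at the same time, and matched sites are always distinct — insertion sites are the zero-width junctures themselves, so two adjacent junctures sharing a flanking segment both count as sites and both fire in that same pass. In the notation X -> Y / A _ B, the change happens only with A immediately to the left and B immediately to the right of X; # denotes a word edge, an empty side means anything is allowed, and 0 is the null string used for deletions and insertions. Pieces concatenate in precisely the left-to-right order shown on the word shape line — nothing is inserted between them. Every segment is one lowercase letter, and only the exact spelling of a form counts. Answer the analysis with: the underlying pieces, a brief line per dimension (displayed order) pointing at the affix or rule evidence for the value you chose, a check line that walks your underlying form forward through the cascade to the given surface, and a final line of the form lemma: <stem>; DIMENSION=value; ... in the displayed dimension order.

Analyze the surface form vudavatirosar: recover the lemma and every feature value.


underlying: vu-davtiros-r
MOD=ki - signalled by the affix vu-
SUR=ib - signalled by the affix -r
check: vudavtirosr -> vudavatirosar
lemma: davtiros; MOD=ki; SUR=ib


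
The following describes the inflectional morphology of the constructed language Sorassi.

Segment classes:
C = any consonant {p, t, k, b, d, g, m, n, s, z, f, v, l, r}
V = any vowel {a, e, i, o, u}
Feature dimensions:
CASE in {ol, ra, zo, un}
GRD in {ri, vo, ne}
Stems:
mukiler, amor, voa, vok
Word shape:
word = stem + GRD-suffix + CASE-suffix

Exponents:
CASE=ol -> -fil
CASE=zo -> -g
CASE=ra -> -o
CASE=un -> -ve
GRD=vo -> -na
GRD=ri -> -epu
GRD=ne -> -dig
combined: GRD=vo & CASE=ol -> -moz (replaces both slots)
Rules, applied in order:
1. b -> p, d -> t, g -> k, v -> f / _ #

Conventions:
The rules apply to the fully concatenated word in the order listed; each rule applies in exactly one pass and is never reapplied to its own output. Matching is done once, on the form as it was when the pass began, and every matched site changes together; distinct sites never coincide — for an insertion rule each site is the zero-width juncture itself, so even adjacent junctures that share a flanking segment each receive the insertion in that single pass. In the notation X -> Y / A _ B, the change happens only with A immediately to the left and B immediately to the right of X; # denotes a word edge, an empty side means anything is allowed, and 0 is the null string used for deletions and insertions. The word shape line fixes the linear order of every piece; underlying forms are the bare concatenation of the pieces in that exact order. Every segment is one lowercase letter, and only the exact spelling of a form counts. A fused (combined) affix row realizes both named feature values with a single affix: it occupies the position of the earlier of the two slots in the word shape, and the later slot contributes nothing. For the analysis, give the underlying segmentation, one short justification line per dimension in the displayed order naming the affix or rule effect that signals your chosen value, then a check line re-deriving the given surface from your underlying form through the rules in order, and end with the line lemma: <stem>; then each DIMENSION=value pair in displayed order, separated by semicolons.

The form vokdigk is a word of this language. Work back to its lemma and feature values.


underlying: vok-dig-g
CASE=zo - signalled by the affix -g
GRD=ne - signalled by the affix -dig
check: vokdigg -> vokdigk
lemma: vok; CASE=zo; GRD=ne


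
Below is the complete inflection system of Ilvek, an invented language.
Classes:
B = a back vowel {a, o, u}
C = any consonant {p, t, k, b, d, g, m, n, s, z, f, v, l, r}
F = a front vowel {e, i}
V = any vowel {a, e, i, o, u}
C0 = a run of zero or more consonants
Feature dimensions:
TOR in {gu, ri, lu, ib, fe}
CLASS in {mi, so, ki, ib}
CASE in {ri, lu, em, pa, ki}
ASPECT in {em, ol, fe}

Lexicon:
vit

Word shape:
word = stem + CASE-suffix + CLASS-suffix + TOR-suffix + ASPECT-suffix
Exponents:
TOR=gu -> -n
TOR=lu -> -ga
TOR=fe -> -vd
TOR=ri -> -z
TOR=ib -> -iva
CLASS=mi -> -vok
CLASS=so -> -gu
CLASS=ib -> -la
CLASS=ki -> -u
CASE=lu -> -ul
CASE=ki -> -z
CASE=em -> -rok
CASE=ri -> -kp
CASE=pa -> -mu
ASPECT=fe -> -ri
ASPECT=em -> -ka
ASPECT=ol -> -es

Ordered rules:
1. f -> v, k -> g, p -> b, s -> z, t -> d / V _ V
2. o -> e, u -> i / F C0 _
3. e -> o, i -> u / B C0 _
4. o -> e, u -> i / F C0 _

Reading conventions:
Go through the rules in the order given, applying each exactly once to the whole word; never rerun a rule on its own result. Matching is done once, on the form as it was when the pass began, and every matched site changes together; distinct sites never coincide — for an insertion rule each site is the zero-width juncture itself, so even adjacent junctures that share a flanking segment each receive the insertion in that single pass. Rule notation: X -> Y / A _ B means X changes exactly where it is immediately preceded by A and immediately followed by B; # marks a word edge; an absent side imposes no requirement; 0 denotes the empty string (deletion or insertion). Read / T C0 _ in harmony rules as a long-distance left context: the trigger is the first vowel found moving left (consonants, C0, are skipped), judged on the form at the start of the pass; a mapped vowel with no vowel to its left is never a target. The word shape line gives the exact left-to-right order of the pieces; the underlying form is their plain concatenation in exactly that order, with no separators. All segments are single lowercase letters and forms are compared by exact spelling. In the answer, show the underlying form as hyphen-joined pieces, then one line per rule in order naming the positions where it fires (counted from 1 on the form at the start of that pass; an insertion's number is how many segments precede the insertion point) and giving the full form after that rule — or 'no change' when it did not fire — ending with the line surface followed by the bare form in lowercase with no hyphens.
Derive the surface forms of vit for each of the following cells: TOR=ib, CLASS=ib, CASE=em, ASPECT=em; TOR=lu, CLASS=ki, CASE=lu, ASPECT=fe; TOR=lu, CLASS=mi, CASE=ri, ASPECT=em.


cell TOR=ib, CLASS=ib, CASE=em, ASPECT=em:
underlying: vit-rok-la-iva-ka
1. f -> v, k -> g, p -> b, s -> z, t -> d / V _ V: fires at position(s) 12: vitroklaivaga
2. o -> e, u -> i / F C0 _: fires at position(s) 5: vitreklaivaga
3. e -> o, i -> u / B C0 _: fires at position(s) 9: vitreklauvaga
4. o -> e, u -> i / F C0 _: no change
surface: vitreklauvaga

cell TOR=lu, CLASS=ki, CASE=lu, ASPECT=fe:
underlying: vit-ul-u-ga-ri
1. f -> v, k -> g, p -> b, s -> z, t -> d / V _ V: fires at position(s) 3: vidulugari
2. o -> e, u -> i / F C0 _: fires at position(s) 4: vidilugari
3. e -> o, i -> u / B C0 _: fires at position(s) 10: vidilugaru
4. o -> e, u -> i / F C0 _: fires at position(s) 6: vidiligaru
surface: vidiligaru

cell TOR=lu, CLASS=mi, CASE=ri, ASPECT=em:
underlying: vit-kp-vok-ga-ka
1. f -> v, k -> g, p -> b, s -> z, t -> d / V _ V: fires at position(s) 11: vitkpvokgaga
2. o -> e, u -> i / F C0 _: fires at position(s) 7: vitkpvekgaga
3. e -> o, i -> u / B C0 _: no change
4. o -> e, u -> i / F C0 _: no change
surface: vitkpvekgaga


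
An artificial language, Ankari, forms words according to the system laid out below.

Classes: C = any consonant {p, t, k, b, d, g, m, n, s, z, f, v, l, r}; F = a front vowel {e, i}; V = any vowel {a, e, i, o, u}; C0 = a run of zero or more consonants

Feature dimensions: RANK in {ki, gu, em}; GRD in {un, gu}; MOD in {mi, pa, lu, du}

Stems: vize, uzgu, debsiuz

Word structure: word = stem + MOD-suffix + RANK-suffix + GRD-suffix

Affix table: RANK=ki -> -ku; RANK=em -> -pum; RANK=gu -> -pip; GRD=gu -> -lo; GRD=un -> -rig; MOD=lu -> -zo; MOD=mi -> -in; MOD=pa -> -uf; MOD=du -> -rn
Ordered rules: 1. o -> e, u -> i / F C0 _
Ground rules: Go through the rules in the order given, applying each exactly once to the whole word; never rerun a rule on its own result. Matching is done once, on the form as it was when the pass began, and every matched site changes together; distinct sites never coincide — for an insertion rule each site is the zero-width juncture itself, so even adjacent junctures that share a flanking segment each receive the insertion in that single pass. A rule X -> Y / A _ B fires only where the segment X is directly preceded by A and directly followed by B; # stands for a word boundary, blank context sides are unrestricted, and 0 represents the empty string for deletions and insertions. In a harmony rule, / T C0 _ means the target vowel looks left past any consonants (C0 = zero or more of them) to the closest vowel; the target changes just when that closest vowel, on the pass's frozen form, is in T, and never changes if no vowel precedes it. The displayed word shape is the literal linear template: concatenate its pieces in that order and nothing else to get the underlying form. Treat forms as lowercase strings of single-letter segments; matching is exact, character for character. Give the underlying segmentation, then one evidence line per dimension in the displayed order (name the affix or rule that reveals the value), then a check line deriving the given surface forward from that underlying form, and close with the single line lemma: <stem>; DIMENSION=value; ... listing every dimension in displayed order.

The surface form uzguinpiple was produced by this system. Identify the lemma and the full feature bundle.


underlying: uzgu-in-pip-lo
RANK=gu - signalled by the affix -pip
GRD=gu - signalled by the affix -lo
MOD=mi - signalled by the affix -in
check: uzguinpiplo -> uzguinpiple
lemma: uzgu; RANK=gu; GRD=gu; MOD=mi


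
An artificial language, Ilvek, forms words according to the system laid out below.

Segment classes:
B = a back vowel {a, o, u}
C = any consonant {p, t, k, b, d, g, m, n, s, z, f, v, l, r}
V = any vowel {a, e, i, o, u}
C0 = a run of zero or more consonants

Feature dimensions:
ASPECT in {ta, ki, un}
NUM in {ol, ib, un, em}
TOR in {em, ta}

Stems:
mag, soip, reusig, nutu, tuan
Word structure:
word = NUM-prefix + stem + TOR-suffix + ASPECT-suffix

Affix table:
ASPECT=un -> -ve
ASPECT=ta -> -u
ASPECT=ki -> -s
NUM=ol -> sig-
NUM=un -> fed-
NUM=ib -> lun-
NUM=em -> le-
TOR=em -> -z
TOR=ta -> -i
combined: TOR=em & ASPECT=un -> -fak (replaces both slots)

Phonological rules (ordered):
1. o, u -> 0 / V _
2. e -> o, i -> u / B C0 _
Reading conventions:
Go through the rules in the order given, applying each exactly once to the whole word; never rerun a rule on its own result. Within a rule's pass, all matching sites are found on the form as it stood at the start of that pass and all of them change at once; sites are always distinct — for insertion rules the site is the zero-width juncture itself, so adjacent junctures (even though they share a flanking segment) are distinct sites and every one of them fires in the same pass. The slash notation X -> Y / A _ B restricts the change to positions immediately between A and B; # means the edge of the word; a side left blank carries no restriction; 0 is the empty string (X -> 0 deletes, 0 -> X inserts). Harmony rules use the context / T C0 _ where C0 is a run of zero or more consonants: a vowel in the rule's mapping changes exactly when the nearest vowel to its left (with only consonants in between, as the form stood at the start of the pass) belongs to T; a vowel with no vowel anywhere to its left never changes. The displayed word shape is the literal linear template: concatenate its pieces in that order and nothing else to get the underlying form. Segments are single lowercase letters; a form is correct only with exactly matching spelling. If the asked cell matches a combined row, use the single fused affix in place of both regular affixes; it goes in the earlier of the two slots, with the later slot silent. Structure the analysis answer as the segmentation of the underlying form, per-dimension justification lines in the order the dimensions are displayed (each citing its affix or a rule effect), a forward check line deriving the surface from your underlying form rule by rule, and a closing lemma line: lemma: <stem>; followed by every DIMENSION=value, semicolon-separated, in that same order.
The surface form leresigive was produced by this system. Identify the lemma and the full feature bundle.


underlying: le-reusig-i-ve
ASPECT=un - signalled by the affix -ve
NUM=em - signalled by the affix le-
TOR=ta - signalled by the affix -i
check: lereusigive -> leresigive -> leresigive
lemma: reusig; ASPECT=un; NUM=em; TOR=ta


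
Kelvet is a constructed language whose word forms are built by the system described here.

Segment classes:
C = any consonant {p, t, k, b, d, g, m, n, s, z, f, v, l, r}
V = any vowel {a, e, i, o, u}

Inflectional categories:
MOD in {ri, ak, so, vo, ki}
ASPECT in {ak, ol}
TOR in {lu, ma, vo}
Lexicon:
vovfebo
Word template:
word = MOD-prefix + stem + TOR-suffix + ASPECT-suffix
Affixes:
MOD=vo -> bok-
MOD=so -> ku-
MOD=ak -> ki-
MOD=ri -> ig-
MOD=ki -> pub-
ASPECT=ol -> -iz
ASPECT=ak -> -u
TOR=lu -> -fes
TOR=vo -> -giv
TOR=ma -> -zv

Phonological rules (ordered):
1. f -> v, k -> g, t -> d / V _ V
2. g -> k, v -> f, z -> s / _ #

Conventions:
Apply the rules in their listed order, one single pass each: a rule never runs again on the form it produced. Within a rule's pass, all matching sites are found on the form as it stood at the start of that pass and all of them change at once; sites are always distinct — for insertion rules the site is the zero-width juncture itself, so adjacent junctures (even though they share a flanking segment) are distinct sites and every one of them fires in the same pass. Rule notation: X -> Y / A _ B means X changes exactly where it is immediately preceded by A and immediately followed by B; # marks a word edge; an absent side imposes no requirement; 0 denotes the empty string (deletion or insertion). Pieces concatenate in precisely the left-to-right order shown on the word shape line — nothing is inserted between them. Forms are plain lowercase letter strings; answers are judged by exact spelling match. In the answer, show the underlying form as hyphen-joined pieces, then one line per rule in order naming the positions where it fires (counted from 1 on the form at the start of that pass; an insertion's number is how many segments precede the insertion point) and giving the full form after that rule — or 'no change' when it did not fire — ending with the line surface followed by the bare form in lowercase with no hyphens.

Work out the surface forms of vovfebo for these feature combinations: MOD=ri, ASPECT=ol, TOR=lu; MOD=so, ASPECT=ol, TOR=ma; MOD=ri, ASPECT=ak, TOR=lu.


cell MOD=ri, ASPECT=ol, TOR=lu:
underlying: ig-vovfebo-fes-iz
1. f -> v, k -> g, t -> d / V _ V: fires at position(s) 10: igvovfebovesiz
2. g -> k, v -> f, z -> s / _ #: fires at position(s) 14: igvovfebovesis
surface: igvovfebovesis

cell MOD=so, ASPECT=ol, TOR=ma:
underlying: ku-vovfebo-zv-iz
1. f -> v, k -> g, t -> d / V _ V: no change
2. g -> k, v -> f, z -> s / _ #: fires at position(s) 13: kuvovfebozvis
surface: kuvovfebozvis

cell MOD=ri, ASPECT=ak, TOR=lu:
underlying: ig-vovfebo-fes-u
1. f -> v, k -> g, t -> d / V _ V: fires at position(s) 10: igvovfebovesu
2. g -> k, v -> f, z -> s / _ #: no change
surface: igvovfebovesu


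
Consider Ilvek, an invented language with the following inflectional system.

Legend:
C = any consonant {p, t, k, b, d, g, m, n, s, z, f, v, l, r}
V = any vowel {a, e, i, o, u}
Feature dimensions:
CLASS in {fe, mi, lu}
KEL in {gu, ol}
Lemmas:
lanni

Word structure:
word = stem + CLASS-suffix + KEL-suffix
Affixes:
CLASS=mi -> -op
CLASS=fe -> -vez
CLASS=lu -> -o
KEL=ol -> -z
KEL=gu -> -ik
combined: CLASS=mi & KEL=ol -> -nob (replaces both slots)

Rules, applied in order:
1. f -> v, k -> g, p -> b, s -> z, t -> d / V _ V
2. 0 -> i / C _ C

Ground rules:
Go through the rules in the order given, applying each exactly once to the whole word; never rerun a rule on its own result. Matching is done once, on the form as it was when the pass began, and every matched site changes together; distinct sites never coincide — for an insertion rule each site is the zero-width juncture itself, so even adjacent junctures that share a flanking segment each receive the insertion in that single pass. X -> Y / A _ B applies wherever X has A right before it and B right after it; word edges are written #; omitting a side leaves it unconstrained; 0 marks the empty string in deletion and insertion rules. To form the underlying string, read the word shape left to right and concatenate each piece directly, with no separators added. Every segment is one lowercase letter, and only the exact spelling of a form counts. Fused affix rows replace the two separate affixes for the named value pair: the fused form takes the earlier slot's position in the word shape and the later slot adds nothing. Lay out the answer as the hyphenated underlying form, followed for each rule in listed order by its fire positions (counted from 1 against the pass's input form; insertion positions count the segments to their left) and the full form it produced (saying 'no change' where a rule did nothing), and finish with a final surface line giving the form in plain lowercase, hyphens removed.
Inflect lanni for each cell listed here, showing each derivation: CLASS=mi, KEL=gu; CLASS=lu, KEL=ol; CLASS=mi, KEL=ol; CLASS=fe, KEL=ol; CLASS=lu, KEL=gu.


cell CLASS=mi, KEL=gu:
underlying: lanni-op-ik
1. f -> v, k -> g, p -> b, s -> z, t -> d / V _ V: fires at position(s) 7: lanniobik
2. 0 -> i / C _ C: inserts after position(s) 3: laniniobik
surface: laniniobik

cell CLASS=lu, KEL=ol:
underlying: lanni-o-z
1. f -> v, k -> g, p -> b, s -> z, t -> d / V _ V: no change
2. 0 -> i / C _ C: inserts after position(s) 3: laninioz
surface: laninioz

cell CLASS=mi, KEL=ol:
underlying: lanni-nob
1. f -> v, k -> g, p -> b, s -> z, t -> d / V _ V: no change
2. 0 -> i / C _ C: inserts after position(s) 3: lanininob
surface: lanininob

cell CLASS=fe, KEL=ol:
underlying: lanni-vez-z
1. f -> v, k -> g, p -> b, s -> z, t -> d / V _ V: no change
2. 0 -> i / C _ C: inserts after position(s) 3, 8: laniniveziz
surface: laniniveziz

cell CLASS=lu, KEL=gu:
underlying: lanni-o-ik
1. f -> v, k -> g, p -> b, s -> z, t -> d / V _ V: no change
2. 0 -> i / C _ C: inserts after position(s) 3: laninioik
surface: laninioik
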